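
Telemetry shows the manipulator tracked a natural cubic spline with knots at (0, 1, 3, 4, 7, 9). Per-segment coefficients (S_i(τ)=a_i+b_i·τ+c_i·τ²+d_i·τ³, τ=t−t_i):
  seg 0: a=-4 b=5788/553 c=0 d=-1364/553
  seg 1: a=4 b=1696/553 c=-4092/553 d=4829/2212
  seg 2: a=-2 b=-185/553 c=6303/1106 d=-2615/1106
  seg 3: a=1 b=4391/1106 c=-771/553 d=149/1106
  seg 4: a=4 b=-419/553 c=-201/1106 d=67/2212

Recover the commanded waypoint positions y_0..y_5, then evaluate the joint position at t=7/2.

y_0=-4 y_1=4 y_2=-2 y_3=1 y_4=4 y_5=2
S(7/2) = -9185/8848

y_0 = S_0(0) = a_0 = -4
y_1 = S_1(0) = a_1 = 4
y_2 = S_2(0) = a_2 = -2
y_3 = S_3(0) = a_3 = 1
y_4 = S_4(0) = a_4 = 4
y_5 = S_4(2) = 2
t_q=7/2 is in segment 2 (τ=1/2); S_2(τ)=-9185/8848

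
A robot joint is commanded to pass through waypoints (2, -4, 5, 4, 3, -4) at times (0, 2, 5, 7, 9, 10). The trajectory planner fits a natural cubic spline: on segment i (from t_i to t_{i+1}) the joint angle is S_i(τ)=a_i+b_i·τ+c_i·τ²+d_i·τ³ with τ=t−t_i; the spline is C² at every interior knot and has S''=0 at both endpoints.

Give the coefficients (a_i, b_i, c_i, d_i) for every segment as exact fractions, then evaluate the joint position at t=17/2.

Δ: Δ0=-3, Δ1=3, Δ2=-1/2, Δ3=-1/2, Δ4=-7
row 1: diag=10, rhs=36; c'=3/10, d'=18/5
row 2: denom=10−3·3/10=91/10; d'=(-21−3·18/5)/(91/10)=-318/91
row 3: denom=8−2·20/91=688/91; d'=(0−2·-318/91)/(688/91)=159/172
row 4: denom=6−2·91/344=941/172; d'=(-39−2·159/172)/(941/172)=-7026/941
back: M4=-7026/941
back: M3=159/172−91/344·-7026/941=5457/1882
back: M2=-318/91−20/91·5457/1882=-3888/941
back: M1=18/5−3/10·-3888/941=4554/941
M: M0=0, M1=4554/941, M2=-3888/941, M3=5457/1882, M4=-7026/941, M5=0
seg 0: a=2, c=M0/2=0, d=(M1−M0)/(6·2)=759/1882, b=Δ0−h0·(2M0+M1)/6=-4341/941
seg 1: a=-4, c=M1/2=2277/941, d=(M2−M1)/(6·3)=-469/941, b=Δ1−h1·(2M1+M2)/6=213/941
seg 2: a=5, c=M2/2=-1944/941, d=(M3−M2)/(6·2)=4411/7528, b=Δ2−h2·(2M2+M3)/6=1212/941
seg 3: a=4, c=M3/2=5457/3764, d=(M4−M3)/(6·2)=-6503/7528, b=Δ3−h3·(2M3+M4)/6=105/1882
seg 4: a=3, c=M4/2=-3513/941, d=(M5−M4)/(6·1)=1171/941, b=Δ4−h4·(2M4+M5)/6=-4245/941
t_q=17/2 → seg 3, τ=3/2; S=4+105/1882·τ+5457/3764·τ²+-6503/7528·τ³=266807/60224

  seg 0: a=2 b=-4341/941 c=0 d=759/1882
  seg 1: a=-4 b=213/941 c=2277/941 d=-469/941
  seg 2: a=5 b=1212/941 c=-1944/941 d=4411/7528
  seg 3: a=4 b=105/1882 c=5457/3764 d=-6503/7528
  seg 4: a=3 b=-4245/941 c=-3513/941 d=1171/941
S(17/2) = 266807/60224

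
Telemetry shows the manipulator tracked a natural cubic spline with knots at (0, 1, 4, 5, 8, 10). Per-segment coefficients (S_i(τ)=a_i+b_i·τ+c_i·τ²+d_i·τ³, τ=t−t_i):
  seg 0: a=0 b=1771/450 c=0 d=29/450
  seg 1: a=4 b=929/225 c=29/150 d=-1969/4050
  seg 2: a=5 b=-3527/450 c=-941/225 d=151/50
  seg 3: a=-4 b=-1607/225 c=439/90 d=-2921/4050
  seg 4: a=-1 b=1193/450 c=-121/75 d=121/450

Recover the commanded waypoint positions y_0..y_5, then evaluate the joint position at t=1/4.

y_0 = S_0(0) = a_0 = 0
y_1 = S_1(0) = a_1 = 4
y_2 = S_2(0) = a_2 = 5
y_3 = S_3(0) = a_3 = -4
y_4 = S_4(0) = a_4 = -1
y_5 = S_4(2) = 0
t_q=1/4 is in segment 0 (τ=1/4); S_0(τ)=1891/1920

y_0=0 y_1=4 y_2=5 y_3=-4 y_4=-1 y_5=0
S(1/4) = 1891/1920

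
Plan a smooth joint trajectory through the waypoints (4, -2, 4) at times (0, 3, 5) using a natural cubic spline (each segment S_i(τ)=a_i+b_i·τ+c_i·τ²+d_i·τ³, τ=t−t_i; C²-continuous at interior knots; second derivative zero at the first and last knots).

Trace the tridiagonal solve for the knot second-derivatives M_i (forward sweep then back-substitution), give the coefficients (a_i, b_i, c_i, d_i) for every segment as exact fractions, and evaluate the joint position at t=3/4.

Δ: Δ0=-2, Δ1=3
row 1: diag=10, rhs=30; c'=1/5, d'=3
back: M1=3
M: M0=0, M1=3, M2=0
seg 0: a=4, c=M0/2=0, d=(M1−M0)/(6·3)=1/6, b=Δ0−h0·(2M0+M1)/6=-7/2
seg 1: a=-2, c=M1/2=3/2, d=(M2−M1)/(6·2)=-1/4, b=Δ1−h1·(2M1+M2)/6=1
t_q=3/4 → seg 0, τ=3/4; S=4+-7/2·τ+0·τ²+1/6·τ³=185/128

  seg 0: a=4 b=-7/2 c=0 d=1/6
  seg 1: a=-2 b=1 c=3/2 d=-1/4
S(3/4) = 185/128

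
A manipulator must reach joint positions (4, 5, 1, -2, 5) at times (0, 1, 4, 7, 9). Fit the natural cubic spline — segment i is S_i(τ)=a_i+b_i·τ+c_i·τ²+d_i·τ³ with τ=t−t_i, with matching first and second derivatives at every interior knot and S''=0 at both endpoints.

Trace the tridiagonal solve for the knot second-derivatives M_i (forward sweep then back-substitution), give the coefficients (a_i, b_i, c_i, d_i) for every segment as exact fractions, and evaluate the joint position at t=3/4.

  seg 0: a=4 b=2053/1596 c=0 d=-457/1596
  seg 1: a=5 b=341/798 c=-457/532 d=1303/14364
  seg 2: a=1 b=-3635/1596 c=-17/399 d=2243/14364
  seg 3: a=-2 b=1343/798 c=725/532 d=-725/3192
S(3/4) = 23561/4864

Δ: Δ0=1, Δ1=-4/3, Δ2=-1, Δ3=7/2
row 1: diag=8, rhs=-14; c'=3/8, d'=-7/4
row 2: denom=12−3·3/8=87/8; d'=(2−3·-7/4)/(87/8)=2/3
row 3: denom=10−3·8/29=266/29; d'=(27−3·2/3)/(266/29)=725/266
back: M3=725/266
back: M2=2/3−8/29·725/266=-34/399
back: M1=-7/4−3/8·-34/399=-457/266
M: M0=0, M1=-457/266, M2=-34/399, M3=725/266, M4=0
seg 0: a=4, c=M0/2=0, d=(M1−M0)/(6·1)=-457/1596, b=Δ0−h0·(2M0+M1)/6=2053/1596
seg 1: a=5, c=M1/2=-457/532, d=(M2−M1)/(6·3)=1303/14364, b=Δ1−h1·(2M1+M2)/6=341/798
seg 2: a=1, c=M2/2=-17/399, d=(M3−M2)/(6·3)=2243/14364, b=Δ2−h2·(2M2+M3)/6=-3635/1596
seg 3: a=-2, c=M3/2=725/532, d=(M4−M3)/(6·2)=-725/3192, b=Δ3−h3·(2M3+M4)/6=1343/798
t_q=3/4 → seg 0, τ=3/4; S=4+2053/1596·τ+0·τ²+-457/1596·τ³=23561/4864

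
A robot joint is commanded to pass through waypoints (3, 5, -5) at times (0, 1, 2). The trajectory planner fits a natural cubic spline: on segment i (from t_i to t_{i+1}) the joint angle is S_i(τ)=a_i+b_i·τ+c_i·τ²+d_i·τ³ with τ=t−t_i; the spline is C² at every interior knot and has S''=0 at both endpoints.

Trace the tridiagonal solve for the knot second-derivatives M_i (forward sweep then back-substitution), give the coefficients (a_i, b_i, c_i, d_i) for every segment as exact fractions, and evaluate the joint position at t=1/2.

  seg 0: a=3 b=5 c=0 d=-3
  seg 1: a=5 b=-4 c=-9 d=3
S(1/2) = 41/8

Δ: Δ0=2, Δ1=-10
row 1: diag=4, rhs=-72; c'=1/4, d'=-18
back: M1=-18
M: M0=0, M1=-18, M2=0
seg 0: a=3, c=M0/2=0, d=(M1−M0)/(6·1)=-3, b=Δ0−h0·(2M0+M1)/6=5
seg 1: a=5, c=M1/2=-9, d=(M2−M1)/(6·1)=3, b=Δ1−h1·(2M1+M2)/6=-4
t_q=1/2 → seg 0, τ=1/2; S=3+5·τ+0·τ²+-3·τ³=41/8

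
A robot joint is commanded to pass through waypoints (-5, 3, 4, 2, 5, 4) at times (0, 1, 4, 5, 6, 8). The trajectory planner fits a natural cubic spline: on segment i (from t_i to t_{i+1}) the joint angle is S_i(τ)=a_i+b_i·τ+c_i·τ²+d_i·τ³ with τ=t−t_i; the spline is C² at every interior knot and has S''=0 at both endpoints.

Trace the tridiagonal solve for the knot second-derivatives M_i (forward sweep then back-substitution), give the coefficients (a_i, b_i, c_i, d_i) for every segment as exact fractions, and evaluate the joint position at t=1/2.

Δ: Δ0=8, Δ1=1/3, Δ2=-2, Δ3=3, Δ4=-1/2
row 1: diag=8, rhs=-46; c'=3/8, d'=-23/4
row 2: denom=8−3·3/8=55/8; d'=(-14−3·-23/4)/(55/8)=26/55
row 3: denom=4−1·8/55=212/55; d'=(30−1·26/55)/(212/55)=406/53
row 4: denom=6−1·55/212=1217/212; d'=(-21−1·406/53)/(1217/212)=-6076/1217
back: M4=-6076/1217
back: M3=406/53−55/212·-6076/1217=10899/1217
back: M2=26/55−8/55·10899/1217=-1010/1217
back: M1=-23/4−3/8·-1010/1217=-6619/1217
M: M0=0, M1=-6619/1217, M2=-1010/1217, M3=10899/1217, M4=-6076/1217, M5=0
seg 0: a=-5, c=M0/2=0, d=(M1−M0)/(6·1)=-6619/7302, b=Δ0−h0·(2M0+M1)/6=65035/7302
seg 1: a=3, c=M1/2=-6619/2434, d=(M2−M1)/(6·3)=5609/21906, b=Δ1−h1·(2M1+M2)/6=22589/3651
seg 2: a=4, c=M2/2=-505/1217, d=(M3−M2)/(6·1)=11909/7302, b=Δ2−h2·(2M2+M3)/6=-23483/7302
seg 3: a=2, c=M3/2=10899/2434, d=(M4−M3)/(6·1)=-16975/7302, b=Δ3−h3·(2M3+M4)/6=3092/3651
seg 4: a=5, c=M4/2=-3038/1217, d=(M5−M4)/(6·2)=1519/3651, b=Δ4−h4·(2M4+M5)/6=20653/7302
t_q=1/2 → seg 0, τ=1/2; S=-5+65035/7302·τ+0·τ²+-6619/7302·τ³=-12853/19472

  seg 0: a=-5 b=65035/7302 c=0 d=-6619/7302
  seg 1: a=3 b=22589/3651 c=-6619/2434 d=5609/21906
  seg 2: a=4 b=-23483/7302 c=-505/1217 d=11909/7302
  seg 3: a=2 b=3092/3651 c=10899/2434 d=-16975/7302
  seg 4: a=5 b=20653/7302 c=-3038/1217 d=1519/3651
S(1/2) = -12853/19472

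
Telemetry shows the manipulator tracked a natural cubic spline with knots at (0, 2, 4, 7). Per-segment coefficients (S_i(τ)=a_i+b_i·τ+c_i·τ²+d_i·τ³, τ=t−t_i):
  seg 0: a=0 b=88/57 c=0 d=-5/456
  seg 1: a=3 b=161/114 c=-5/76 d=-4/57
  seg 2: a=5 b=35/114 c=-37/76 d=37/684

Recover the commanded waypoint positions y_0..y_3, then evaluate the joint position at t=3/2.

y_0 = S_0(0) = a_0 = 0
y_1 = S_1(0) = a_1 = 3
y_2 = S_2(0) = a_2 = 5
y_3 = S_2(3) = 3
t_q=3/2 is in segment 0 (τ=3/2); S_0(τ)=2771/1216

y_0=0 y_1=3 y_2=5 y_3=3
S(3/2) = 2771/1216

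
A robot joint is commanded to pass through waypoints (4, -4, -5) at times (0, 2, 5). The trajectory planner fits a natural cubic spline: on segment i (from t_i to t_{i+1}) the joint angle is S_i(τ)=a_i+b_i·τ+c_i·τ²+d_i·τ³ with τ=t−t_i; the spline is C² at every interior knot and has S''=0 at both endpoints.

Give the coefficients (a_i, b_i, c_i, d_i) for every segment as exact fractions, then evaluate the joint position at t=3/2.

Δ: Δ0=-4, Δ1=-1/3
row 1: diag=10, rhs=22; c'=3/10, d'=11/5
back: M1=11/5
M: M0=0, M1=11/5, M2=0
seg 0: a=4, c=M0/2=0, d=(M1−M0)/(6·2)=11/60, b=Δ0−h0·(2M0+M1)/6=-71/15
seg 1: a=-4, c=M1/2=11/10, d=(M2−M1)/(6·3)=-11/90, b=Δ1−h1·(2M1+M2)/6=-38/15
t_q=3/2 → seg 0, τ=3/2; S=4+-71/15·τ+0·τ²+11/60·τ³=-397/160

  seg 0: a=4 b=-71/15 c=0 d=11/60
  seg 1: a=-4 b=-38/15 c=11/10 d=-11/90
S(3/2) = -397/160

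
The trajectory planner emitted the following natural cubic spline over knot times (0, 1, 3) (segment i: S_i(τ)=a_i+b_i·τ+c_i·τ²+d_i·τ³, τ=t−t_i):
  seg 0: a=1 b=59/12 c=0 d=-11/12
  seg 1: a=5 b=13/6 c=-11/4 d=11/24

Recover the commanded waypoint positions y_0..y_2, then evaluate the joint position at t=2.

y_0 = S_0(0) = a_0 = 1
y_1 = S_1(0) = a_1 = 5
y_2 = S_1(2) = 2
t_q=2 is in segment 1 (τ=1); S_1(τ)=39/8

y_0=1 y_1=5 y_2=2
S(2) = 39/8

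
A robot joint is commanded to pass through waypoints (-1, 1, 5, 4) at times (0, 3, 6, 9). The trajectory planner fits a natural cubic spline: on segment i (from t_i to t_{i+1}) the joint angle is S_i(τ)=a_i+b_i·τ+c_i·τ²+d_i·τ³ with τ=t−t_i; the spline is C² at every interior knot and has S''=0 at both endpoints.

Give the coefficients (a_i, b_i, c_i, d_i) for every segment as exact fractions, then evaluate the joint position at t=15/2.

  seg 0: a=-1 b=17/45 c=0 d=13/405
  seg 1: a=1 b=56/45 c=13/45 d=-7/81
  seg 2: a=5 b=29/45 c=-22/45 d=22/405
S(15/2) = 101/20

Δ: Δ0=2/3, Δ1=4/3, Δ2=-1/3
row 1: diag=12, rhs=4; c'=1/4, d'=1/3
row 2: denom=12−3·1/4=45/4; d'=(-10−3·1/3)/(45/4)=-44/45
back: M2=-44/45
back: M1=1/3−1/4·-44/45=26/45
M: M0=0, M1=26/45, M2=-44/45, M3=0
seg 0: a=-1, c=M0/2=0, d=(M1−M0)/(6·3)=13/405, b=Δ0−h0·(2M0+M1)/6=17/45
seg 1: a=1, c=M1/2=13/45, d=(M2−M1)/(6·3)=-7/81, b=Δ1−h1·(2M1+M2)/6=56/45
seg 2: a=5, c=M2/2=-22/45, d=(M3−M2)/(6·3)=22/405, b=Δ2−h2·(2M2+M3)/6=29/45
t_q=15/2 → seg 2, τ=3/2; S=5+29/45·τ+-22/45·τ²+22/405·τ³=101/20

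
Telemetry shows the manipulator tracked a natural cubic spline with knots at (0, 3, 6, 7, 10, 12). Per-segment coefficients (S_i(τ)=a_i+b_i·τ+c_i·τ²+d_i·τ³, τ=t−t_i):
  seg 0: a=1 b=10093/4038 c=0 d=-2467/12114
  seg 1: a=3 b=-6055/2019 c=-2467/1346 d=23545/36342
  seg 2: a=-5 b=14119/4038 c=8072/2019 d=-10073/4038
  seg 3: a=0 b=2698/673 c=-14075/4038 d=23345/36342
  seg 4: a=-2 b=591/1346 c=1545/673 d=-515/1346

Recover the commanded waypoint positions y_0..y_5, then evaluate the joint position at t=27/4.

y_0=1 y_1=3 y_2=-5 y_3=0 y_4=-2 y_5=5
S(27/4) = -101745/86144

y_0 = S_0(0) = a_0 = 1
y_1 = S_1(0) = a_1 = 3
y_2 = S_2(0) = a_2 = -5
y_3 = S_3(0) = a_3 = 0
y_4 = S_4(0) = a_4 = -2
y_5 = S_4(2) = 5
t_q=27/4 is in segment 2 (τ=3/4); S_2(τ)=-101745/86144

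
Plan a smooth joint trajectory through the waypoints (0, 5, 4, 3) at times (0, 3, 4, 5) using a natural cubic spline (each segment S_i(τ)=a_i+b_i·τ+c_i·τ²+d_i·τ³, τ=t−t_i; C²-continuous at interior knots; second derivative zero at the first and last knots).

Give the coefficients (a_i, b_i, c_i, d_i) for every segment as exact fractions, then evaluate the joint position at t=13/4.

Δ: Δ0=5/3, Δ1=-1, Δ2=-1
row 1: diag=8, rhs=-16; c'=1/8, d'=-2
row 2: denom=4−1·1/8=31/8; d'=(0−1·-2)/(31/8)=16/31
back: M2=16/31
back: M1=-2−1/8·16/31=-64/31
M: M0=0, M1=-64/31, M2=16/31, M3=0
seg 0: a=0, c=M0/2=0, d=(M1−M0)/(6·3)=-32/279, b=Δ0−h0·(2M0+M1)/6=251/93
seg 1: a=5, c=M1/2=-32/31, d=(M2−M1)/(6·1)=40/93, b=Δ1−h1·(2M1+M2)/6=-37/93
seg 2: a=4, c=M2/2=8/31, d=(M3−M2)/(6·1)=-8/93, b=Δ2−h2·(2M2+M3)/6=-109/93
t_q=13/4 → seg 1, τ=1/4; S=5+-37/93·τ+-32/31·τ²+40/93·τ³=1201/248

  seg 0: a=0 b=251/93 c=0 d=-32/279
  seg 1: a=5 b=-37/93 c=-32/31 d=40/93
  seg 2: a=4 b=-109/93 c=8/31 d=-8/93
S(13/4) = 1201/248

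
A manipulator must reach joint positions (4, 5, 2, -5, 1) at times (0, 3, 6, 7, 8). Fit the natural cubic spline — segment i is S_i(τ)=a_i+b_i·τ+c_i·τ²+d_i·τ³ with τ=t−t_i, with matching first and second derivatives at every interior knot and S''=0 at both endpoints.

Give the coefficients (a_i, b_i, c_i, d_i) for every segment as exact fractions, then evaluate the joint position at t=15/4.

  seg 0: a=4 b=-97/336 c=0 d=209/3024
  seg 1: a=5 b=265/168 c=209/336 d=-1493/3024
  seg 2: a=2 b=-385/48 c=-107/28 d=1627/336
  seg 3: a=-5 b=-191/168 c=1199/112 d=-1199/336
S(15/4) = 45335/7168

Δ: Δ0=1/3, Δ1=-1, Δ2=-7, Δ3=6
row 1: diag=12, rhs=-8; c'=1/4, d'=-2/3
row 2: denom=8−3·1/4=29/4; d'=(-36−3·-2/3)/(29/4)=-136/29
row 3: denom=4−1·4/29=112/29; d'=(78−1·-136/29)/(112/29)=1199/56
back: M3=1199/56
back: M2=-136/29−4/29·1199/56=-107/14
back: M1=-2/3−1/4·-107/14=209/168
M: M0=0, M1=209/168, M2=-107/14, M3=1199/56, M4=0
seg 0: a=4, c=M0/2=0, d=(M1−M0)/(6·3)=209/3024, b=Δ0−h0·(2M0+M1)/6=-97/336
seg 1: a=5, c=M1/2=209/336, d=(M2−M1)/(6·3)=-1493/3024, b=Δ1−h1·(2M1+M2)/6=265/168
seg 2: a=2, c=M2/2=-107/28, d=(M3−M2)/(6·1)=1627/336, b=Δ2−h2·(2M2+M3)/6=-385/48
seg 3: a=-5, c=M3/2=1199/112, d=(M4−M3)/(6·1)=-1199/336, b=Δ3−h3·(2M3+M4)/6=-191/168
t_q=15/4 → seg 1, τ=3/4; S=5+265/168·τ+209/336·τ²+-1493/3024·τ³=45335/7168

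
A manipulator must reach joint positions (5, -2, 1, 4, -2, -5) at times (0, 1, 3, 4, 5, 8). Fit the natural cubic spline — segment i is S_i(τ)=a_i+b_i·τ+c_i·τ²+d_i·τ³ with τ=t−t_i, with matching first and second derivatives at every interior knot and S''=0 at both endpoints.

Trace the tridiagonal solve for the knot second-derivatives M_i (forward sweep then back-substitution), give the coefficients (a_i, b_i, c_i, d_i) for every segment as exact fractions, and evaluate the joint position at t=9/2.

  seg 0: a=5 b=-3937/472 c=0 d=633/472
  seg 1: a=-2 b=-1019/236 c=1899/472 d=-263/472
  seg 2: a=1 b=1201/236 c=321/472 d=-1307/472
  seg 3: a=4 b=-877/472 c=-450/59 d=1645/472
  seg 4: a=-2 b=-1571/236 c=1335/472 d=-445/1416
S(9/2) = 6041/3776

Δ: Δ0=-7, Δ1=3/2, Δ2=3, Δ3=-6, Δ4=-1
row 1: diag=6, rhs=51; c'=1/3, d'=17/2
row 2: denom=6−2·1/3=16/3; d'=(9−2·17/2)/(16/3)=-3/2
row 3: denom=4−1·3/16=61/16; d'=(-54−1·-3/2)/(61/16)=-840/61
row 4: denom=8−1·16/61=472/61; d'=(30−1·-840/61)/(472/61)=1335/236
back: M4=1335/236
back: M3=-840/61−16/61·1335/236=-900/59
back: M2=-3/2−3/16·-900/59=321/236
back: M1=17/2−1/3·321/236=1899/236
M: M0=0, M1=1899/236, M2=321/236, M3=-900/59, M4=1335/236, M5=0
seg 0: a=5, c=M0/2=0, d=(M1−M0)/(6·1)=633/472, b=Δ0−h0·(2M0+M1)/6=-3937/472
seg 1: a=-2, c=M1/2=1899/472, d=(M2−M1)/(6·2)=-263/472, b=Δ1−h1·(2M1+M2)/6=-1019/236
seg 2: a=1, c=M2/2=321/472, d=(M3−M2)/(6·1)=-1307/472, b=Δ2−h2·(2M2+M3)/6=1201/236
seg 3: a=4, c=M3/2=-450/59, d=(M4−M3)/(6·1)=1645/472, b=Δ3−h3·(2M3+M4)/6=-877/472
seg 4: a=-2, c=M4/2=1335/472, d=(M5−M4)/(6·3)=-445/1416, b=Δ4−h4·(2M4+M5)/6=-1571/236
t_q=9/2 → seg 3, τ=1/2; S=4+-877/472·τ+-450/59·τ²+1645/472·τ³=6041/3776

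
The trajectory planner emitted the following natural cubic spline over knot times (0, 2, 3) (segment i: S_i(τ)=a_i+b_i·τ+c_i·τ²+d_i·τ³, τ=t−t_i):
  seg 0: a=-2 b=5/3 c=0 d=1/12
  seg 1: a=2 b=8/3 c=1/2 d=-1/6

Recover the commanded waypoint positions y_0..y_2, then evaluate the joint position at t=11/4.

y_0 = S_0(0) = a_0 = -2
y_1 = S_1(0) = a_1 = 2
y_2 = S_1(1) = 5
t_q=11/4 is in segment 1 (τ=3/4); S_1(τ)=539/128

y_0=-2 y_1=2 y_2=5
S(11/4) = 539/128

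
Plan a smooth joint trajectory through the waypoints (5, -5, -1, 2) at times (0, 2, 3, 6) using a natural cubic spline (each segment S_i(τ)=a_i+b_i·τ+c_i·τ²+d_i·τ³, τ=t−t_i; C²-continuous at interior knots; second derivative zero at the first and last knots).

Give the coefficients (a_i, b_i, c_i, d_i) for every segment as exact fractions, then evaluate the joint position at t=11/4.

  seg 0: a=5 b=-385/47 c=0 d=75/94
  seg 1: a=-5 b=65/47 c=225/47 d=-102/47
  seg 2: a=-1 b=209/47 c=-81/47 d=9/47
S(11/4) = -3287/1504

Δ: Δ0=-5, Δ1=4, Δ2=1
row 1: diag=6, rhs=54; c'=1/6, d'=9
row 2: denom=8−1·1/6=47/6; d'=(-18−1·9)/(47/6)=-162/47
back: M2=-162/47
back: M1=9−1/6·-162/47=450/47
M: M0=0, M1=450/47, M2=-162/47, M3=0
seg 0: a=5, c=M0/2=0, d=(M1−M0)/(6·2)=75/94, b=Δ0−h0·(2M0+M1)/6=-385/47
seg 1: a=-5, c=M1/2=225/47, d=(M2−M1)/(6·1)=-102/47, b=Δ1−h1·(2M1+M2)/6=65/47
seg 2: a=-1, c=M2/2=-81/47, d=(M3−M2)/(6·3)=9/47, b=Δ2−h2·(2M2+M3)/6=209/47
t_q=11/4 → seg 1, τ=3/4; S=-5+65/47·τ+225/47·τ²+-102/47·τ³=-3287/1504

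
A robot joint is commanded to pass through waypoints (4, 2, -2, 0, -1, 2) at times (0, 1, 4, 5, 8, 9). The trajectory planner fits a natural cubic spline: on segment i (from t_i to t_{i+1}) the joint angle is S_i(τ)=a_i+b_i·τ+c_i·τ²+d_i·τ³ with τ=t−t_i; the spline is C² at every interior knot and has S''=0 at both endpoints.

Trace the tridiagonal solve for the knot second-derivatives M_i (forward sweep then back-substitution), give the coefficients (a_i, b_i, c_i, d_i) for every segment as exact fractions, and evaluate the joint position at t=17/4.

  seg 0: a=4 b=-1858/987 c=0 d=-116/987
  seg 1: a=2 b=-2206/987 c=-116/329 d=1934/8883
  seg 2: a=-2 b=1508/987 c=1586/987 d=-160/141
  seg 3: a=0 b=440/329 c=-1774/987 d=3673/8883
  seg 4: a=-1 b=565/329 c=633/329 d=-211/329
S(17/4) = -4041/2632

Δ: Δ0=-2, Δ1=-4/3, Δ2=2, Δ3=-1/3, Δ4=3
row 1: diag=8, rhs=4; c'=3/8, d'=1/2
row 2: denom=8−3·3/8=55/8; d'=(20−3·1/2)/(55/8)=148/55
row 3: denom=8−1·8/55=432/55; d'=(-14−1·148/55)/(432/55)=-17/8
row 4: denom=8−3·55/144=329/48; d'=(20−3·-17/8)/(329/48)=1266/329
back: M4=1266/329
back: M3=-17/8−55/144·1266/329=-3548/987
back: M2=148/55−8/55·-3548/987=3172/987
back: M1=1/2−3/8·3172/987=-232/329
M: M0=0, M1=-232/329, M2=3172/987, M3=-3548/987, M4=1266/329, M5=0
seg 0: a=4, c=M0/2=0, d=(M1−M0)/(6·1)=-116/987, b=Δ0−h0·(2M0+M1)/6=-1858/987
seg 1: a=2, c=M1/2=-116/329, d=(M2−M1)/(6·3)=1934/8883, b=Δ1−h1·(2M1+M2)/6=-2206/987
seg 2: a=-2, c=M2/2=1586/987, d=(M3−M2)/(6·1)=-160/141, b=Δ2−h2·(2M2+M3)/6=1508/987
seg 3: a=0, c=M3/2=-1774/987, d=(M4−M3)/(6·3)=3673/8883, b=Δ3−h3·(2M3+M4)/6=440/329
seg 4: a=-1, c=M4/2=633/329, d=(M5−M4)/(6·1)=-211/329, b=Δ4−h4·(2M4+M5)/6=565/329
t_q=17/4 → seg 2, τ=1/4; S=-2+1508/987·τ+1586/987·τ²+-160/141·τ³=-4041/2632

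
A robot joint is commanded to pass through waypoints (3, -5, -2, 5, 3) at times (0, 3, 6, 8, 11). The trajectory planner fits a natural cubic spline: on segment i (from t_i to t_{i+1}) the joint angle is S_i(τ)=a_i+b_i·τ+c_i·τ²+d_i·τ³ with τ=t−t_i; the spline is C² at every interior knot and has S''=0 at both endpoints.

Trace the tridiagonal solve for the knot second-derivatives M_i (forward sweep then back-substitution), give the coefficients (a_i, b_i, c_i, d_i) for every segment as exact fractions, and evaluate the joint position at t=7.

Δ: Δ0=-8/3, Δ1=1, Δ2=7/2, Δ3=-2/3
row 1: diag=12, rhs=22; c'=1/4, d'=11/6
row 2: denom=10−3·1/4=37/4; d'=(15−3·11/6)/(37/4)=38/37
row 3: denom=10−2·8/37=354/37; d'=(-25−2·38/37)/(354/37)=-1001/354
back: M3=-1001/354
back: M2=38/37−8/37·-1001/354=290/177
back: M1=11/6−1/4·290/177=84/59
M: M0=0, M1=84/59, M2=290/177, M3=-1001/354, M4=0
seg 0: a=3, c=M0/2=0, d=(M1−M0)/(6·3)=14/177, b=Δ0−h0·(2M0+M1)/6=-598/177
seg 1: a=-5, c=M1/2=42/59, d=(M2−M1)/(6·3)=19/1593, b=Δ1−h1·(2M1+M2)/6=-220/177
seg 2: a=-2, c=M2/2=145/177, d=(M3−M2)/(6·2)=-527/1416, b=Δ2−h2·(2M2+M3)/6=593/177
seg 3: a=5, c=M3/2=-1001/708, d=(M4−M3)/(6·3)=1001/6372, b=Δ3−h3·(2M3+M4)/6=255/118
t_q=7 → seg 2, τ=1; S=-2+593/177·τ+145/177·τ²+-527/1416·τ³=2545/1416

  seg 0: a=3 b=-598/177 c=0 d=14/177
  seg 1: a=-5 b=-220/177 c=42/59 d=19/1593
  seg 2: a=-2 b=593/177 c=145/177 d=-527/1416
  seg 3: a=5 b=255/118 c=-1001/708 d=1001/6372
S(7) = 2545/1416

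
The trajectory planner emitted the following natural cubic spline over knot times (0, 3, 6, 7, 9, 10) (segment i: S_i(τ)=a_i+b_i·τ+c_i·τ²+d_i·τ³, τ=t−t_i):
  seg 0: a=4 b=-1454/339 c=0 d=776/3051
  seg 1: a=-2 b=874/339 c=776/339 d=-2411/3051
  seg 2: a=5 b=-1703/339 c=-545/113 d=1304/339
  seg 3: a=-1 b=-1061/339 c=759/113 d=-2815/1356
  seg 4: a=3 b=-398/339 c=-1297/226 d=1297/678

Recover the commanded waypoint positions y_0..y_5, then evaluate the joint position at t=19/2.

y_0 = S_0(0) = a_0 = 4
y_1 = S_1(0) = a_1 = -2
y_2 = S_2(0) = a_2 = 5
y_3 = S_3(0) = a_3 = -1
y_4 = S_4(0) = a_4 = 3
y_5 = S_4(1) = -2
t_q=19/2 is in segment 4 (τ=1/2); S_4(τ)=2201/1808

y_0=4 y_1=-2 y_2=5 y_3=-1 y_4=3 y_5=-2
S(19/2) = 2201/1808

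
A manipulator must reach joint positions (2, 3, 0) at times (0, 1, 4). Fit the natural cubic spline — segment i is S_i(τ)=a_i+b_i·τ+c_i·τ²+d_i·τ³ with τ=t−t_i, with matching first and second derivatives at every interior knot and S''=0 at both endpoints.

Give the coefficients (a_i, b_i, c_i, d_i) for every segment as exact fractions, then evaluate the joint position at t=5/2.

  seg 0: a=2 b=5/4 c=0 d=-1/4
  seg 1: a=3 b=1/2 c=-3/4 d=1/12
S(5/2) = 75/32

Δ: Δ0=1, Δ1=-1
row 1: diag=8, rhs=-12; c'=3/8, d'=-3/2
back: M1=-3/2
M: M0=0, M1=-3/2, M2=0
seg 0: a=2, c=M0/2=0, d=(M1−M0)/(6·1)=-1/4, b=Δ0−h0·(2M0+M1)/6=5/4
seg 1: a=3, c=M1/2=-3/4, d=(M2−M1)/(6·3)=1/12, b=Δ1−h1·(2M1+M2)/6=1/2
t_q=5/2 → seg 1, τ=3/2; S=3+1/2·τ+-3/4·τ²+1/12·τ³=75/32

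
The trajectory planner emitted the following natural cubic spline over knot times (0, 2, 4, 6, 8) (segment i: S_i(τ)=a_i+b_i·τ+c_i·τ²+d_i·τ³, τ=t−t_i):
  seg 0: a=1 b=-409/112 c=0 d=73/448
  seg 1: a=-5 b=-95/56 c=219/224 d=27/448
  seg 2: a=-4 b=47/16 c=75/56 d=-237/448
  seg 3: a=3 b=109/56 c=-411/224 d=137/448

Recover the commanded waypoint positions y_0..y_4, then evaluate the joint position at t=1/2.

y_0 = S_0(0) = a_0 = 1
y_1 = S_1(0) = a_1 = -5
y_2 = S_2(0) = a_2 = -4
y_3 = S_3(0) = a_3 = 3
y_4 = S_3(2) = 2
t_q=1/2 is in segment 0 (τ=1/2); S_0(τ)=-2887/3584

y_0=1 y_1=-5 y_2=-4 y_3=3 y_4=2
S(1/2) = -2887/3584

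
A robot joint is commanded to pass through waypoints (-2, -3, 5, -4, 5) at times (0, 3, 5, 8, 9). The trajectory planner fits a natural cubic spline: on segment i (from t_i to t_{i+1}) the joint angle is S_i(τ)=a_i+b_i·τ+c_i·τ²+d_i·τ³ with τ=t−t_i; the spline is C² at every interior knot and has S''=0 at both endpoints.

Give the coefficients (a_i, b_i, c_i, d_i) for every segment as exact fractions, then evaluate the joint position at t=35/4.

Δ: Δ0=-1/3, Δ1=4, Δ2=-3, Δ3=9
row 1: diag=10, rhs=26; c'=1/5, d'=13/5
row 2: denom=10−2·1/5=48/5; d'=(-42−2·13/5)/(48/5)=-59/12
row 3: denom=8−3·5/16=113/16; d'=(72−3·-59/12)/(113/16)=1388/113
back: M3=1388/113
back: M2=-59/12−5/16·1388/113=-2968/339
back: M1=13/5−1/5·-2968/339=1475/339
M: M0=0, M1=1475/339, M2=-2968/339, M3=1388/113, M4=0
seg 0: a=-2, c=M0/2=0, d=(M1−M0)/(6·3)=1475/6102, b=Δ0−h0·(2M0+M1)/6=-567/226
seg 1: a=-3, c=M1/2=1475/678, d=(M2−M1)/(6·2)=-1481/1356, b=Δ1−h1·(2M1+M2)/6=454/113
seg 2: a=5, c=M2/2=-1484/339, d=(M3−M2)/(6·3)=3566/3051, b=Δ2−h2·(2M2+M3)/6=-131/339
seg 3: a=-4, c=M3/2=694/113, d=(M4−M3)/(6·1)=-694/339, b=Δ3−h3·(2M3+M4)/6=1663/339
t_q=35/4 → seg 3, τ=3/4; S=-4+1663/339·τ+694/113·τ²+-694/339·τ³=8209/3616

  seg 0: a=-2 b=-567/226 c=0 d=1475/6102
  seg 1: a=-3 b=454/113 c=1475/678 d=-1481/1356
  seg 2: a=5 b=-131/339 c=-1484/339 d=3566/3051
  seg 3: a=-4 b=1663/339 c=694/113 d=-694/339
S(35/4) = 8209/3616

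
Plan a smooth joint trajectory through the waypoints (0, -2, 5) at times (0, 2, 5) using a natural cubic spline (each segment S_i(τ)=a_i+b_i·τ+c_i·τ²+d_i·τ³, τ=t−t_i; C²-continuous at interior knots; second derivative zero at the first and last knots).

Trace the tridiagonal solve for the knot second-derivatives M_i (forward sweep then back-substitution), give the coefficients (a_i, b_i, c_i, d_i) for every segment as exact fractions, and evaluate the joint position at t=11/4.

  seg 0: a=0 b=-5/3 c=0 d=1/6
  seg 1: a=-2 b=1/3 c=1 d=-1/9
S(11/4) = -79/64

Δ: Δ0=-1, Δ1=7/3
row 1: diag=10, rhs=20; c'=3/10, d'=2
back: M1=2
M: M0=0, M1=2, M2=0
seg 0: a=0, c=M0/2=0, d=(M1−M0)/(6·2)=1/6, b=Δ0−h0·(2M0+M1)/6=-5/3
seg 1: a=-2, c=M1/2=1, d=(M2−M1)/(6·3)=-1/9, b=Δ1−h1·(2M1+M2)/6=1/3
t_q=11/4 → seg 1, τ=3/4; S=-2+1/3·τ+1·τ²+-1/9·τ³=-79/64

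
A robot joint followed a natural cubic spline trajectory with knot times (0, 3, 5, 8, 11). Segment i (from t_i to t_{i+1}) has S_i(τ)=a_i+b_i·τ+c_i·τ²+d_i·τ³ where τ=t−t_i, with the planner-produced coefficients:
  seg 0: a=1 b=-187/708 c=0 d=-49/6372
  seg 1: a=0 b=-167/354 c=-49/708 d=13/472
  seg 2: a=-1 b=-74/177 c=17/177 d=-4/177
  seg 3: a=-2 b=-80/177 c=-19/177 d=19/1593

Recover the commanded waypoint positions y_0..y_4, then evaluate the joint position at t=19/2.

y_0 = S_0(0) = a_0 = 1
y_1 = S_1(0) = a_1 = 0
y_2 = S_2(0) = a_2 = -1
y_3 = S_3(0) = a_3 = -2
y_4 = S_3(3) = -4
t_q=19/2 is in segment 3 (τ=3/2); S_3(τ)=-1359/472

y_0=1 y_1=0 y_2=-1 y_3=-2 y_4=-4
S(19/2) = -1359/472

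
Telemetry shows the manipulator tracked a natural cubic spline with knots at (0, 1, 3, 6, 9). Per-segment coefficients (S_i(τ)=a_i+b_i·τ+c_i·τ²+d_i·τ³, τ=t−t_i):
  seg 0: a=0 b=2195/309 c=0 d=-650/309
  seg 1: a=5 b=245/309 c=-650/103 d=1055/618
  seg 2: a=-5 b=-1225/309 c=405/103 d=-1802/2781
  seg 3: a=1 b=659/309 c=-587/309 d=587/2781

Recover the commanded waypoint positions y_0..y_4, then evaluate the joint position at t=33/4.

y_0=0 y_1=5 y_2=-5 y_3=1 y_4=-4
S(33/4) = -9323/6592

y_0 = S_0(0) = a_0 = 0
y_1 = S_1(0) = a_1 = 5
y_2 = S_2(0) = a_2 = -5
y_3 = S_3(0) = a_3 = 1
y_4 = S_3(3) = -4
t_q=33/4 is in segment 3 (τ=9/4); S_3(τ)=-9323/6592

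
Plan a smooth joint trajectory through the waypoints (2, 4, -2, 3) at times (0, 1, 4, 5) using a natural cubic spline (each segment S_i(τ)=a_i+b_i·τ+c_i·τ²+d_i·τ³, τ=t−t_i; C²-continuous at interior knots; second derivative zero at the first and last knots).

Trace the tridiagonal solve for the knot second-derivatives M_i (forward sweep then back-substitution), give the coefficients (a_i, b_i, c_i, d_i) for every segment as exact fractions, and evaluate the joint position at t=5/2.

  seg 0: a=2 b=163/55 c=0 d=-53/55
  seg 1: a=4 b=4/55 c=-159/55 d=11/15
  seg 2: a=-2 b=139/55 c=204/55 d=-68/55
S(5/2) = 7/88

Δ: Δ0=2, Δ1=-2, Δ2=5
row 1: diag=8, rhs=-24; c'=3/8, d'=-3
row 2: denom=8−3·3/8=55/8; d'=(42−3·-3)/(55/8)=408/55
back: M2=408/55
back: M1=-3−3/8·408/55=-318/55
M: M0=0, M1=-318/55, M2=408/55, M3=0
seg 0: a=2, c=M0/2=0, d=(M1−M0)/(6·1)=-53/55, b=Δ0−h0·(2M0+M1)/6=163/55
seg 1: a=4, c=M1/2=-159/55, d=(M2−M1)/(6·3)=11/15, b=Δ1−h1·(2M1+M2)/6=4/55
seg 2: a=-2, c=M2/2=204/55, d=(M3−M2)/(6·1)=-68/55, b=Δ2−h2·(2M2+M3)/6=139/55
t_q=5/2 → seg 1, τ=3/2; S=4+4/55·τ+-159/55·τ²+11/15·τ³=7/88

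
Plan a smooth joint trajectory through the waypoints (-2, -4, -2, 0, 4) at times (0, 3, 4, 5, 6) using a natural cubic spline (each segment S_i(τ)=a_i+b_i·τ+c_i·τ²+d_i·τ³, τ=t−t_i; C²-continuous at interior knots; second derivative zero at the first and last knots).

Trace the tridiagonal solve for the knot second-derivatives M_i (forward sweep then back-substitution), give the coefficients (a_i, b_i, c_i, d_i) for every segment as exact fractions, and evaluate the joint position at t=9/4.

Δ: Δ0=-2/3, Δ1=2, Δ2=2, Δ3=4
row 1: diag=8, rhs=16; c'=1/8, d'=2
row 2: denom=4−1·1/8=31/8; d'=(0−1·2)/(31/8)=-16/31
row 3: denom=4−1·8/31=116/31; d'=(12−1·-16/31)/(116/31)=97/29
back: M3=97/29
back: M2=-16/31−8/31·97/29=-40/29
back: M1=2−1/8·-40/29=63/29
M: M0=0, M1=63/29, M2=-40/29, M3=97/29, M4=0
seg 0: a=-2, c=M0/2=0, d=(M1−M0)/(6·3)=7/58, b=Δ0−h0·(2M0+M1)/6=-305/174
seg 1: a=-4, c=M1/2=63/58, d=(M2−M1)/(6·1)=-103/174, b=Δ1−h1·(2M1+M2)/6=131/87
seg 2: a=-2, c=M2/2=-20/29, d=(M3−M2)/(6·1)=137/174, b=Δ2−h2·(2M2+M3)/6=331/174
seg 3: a=0, c=M3/2=97/58, d=(M4−M3)/(6·1)=-97/174, b=Δ3−h3·(2M3+M4)/6=251/87
t_q=9/4 → seg 0, τ=9/4; S=-2+-305/174·τ+0·τ²+7/58·τ³=-16961/3712

  seg 0: a=-2 b=-305/174 c=0 d=7/58
  seg 1: a=-4 b=131/87 c=63/58 d=-103/174
  seg 2: a=-2 b=331/174 c=-20/29 d=137/174
  seg 3: a=0 b=251/87 c=97/58 d=-97/174
S(9/4) = -16961/3712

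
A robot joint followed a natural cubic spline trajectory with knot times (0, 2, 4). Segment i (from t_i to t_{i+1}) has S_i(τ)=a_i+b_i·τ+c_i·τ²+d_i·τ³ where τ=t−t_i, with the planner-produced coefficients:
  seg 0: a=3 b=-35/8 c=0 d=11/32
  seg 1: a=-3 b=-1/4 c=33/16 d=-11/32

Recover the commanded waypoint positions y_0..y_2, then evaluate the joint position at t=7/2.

y_0 = S_0(0) = a_0 = 3
y_1 = S_1(0) = a_1 = -3
y_2 = S_1(2) = 2
t_q=7/2 is in segment 1 (τ=3/2); S_1(τ)=27/256

y_0=3 y_1=-3 y_2=2
S(7/2) = 27/256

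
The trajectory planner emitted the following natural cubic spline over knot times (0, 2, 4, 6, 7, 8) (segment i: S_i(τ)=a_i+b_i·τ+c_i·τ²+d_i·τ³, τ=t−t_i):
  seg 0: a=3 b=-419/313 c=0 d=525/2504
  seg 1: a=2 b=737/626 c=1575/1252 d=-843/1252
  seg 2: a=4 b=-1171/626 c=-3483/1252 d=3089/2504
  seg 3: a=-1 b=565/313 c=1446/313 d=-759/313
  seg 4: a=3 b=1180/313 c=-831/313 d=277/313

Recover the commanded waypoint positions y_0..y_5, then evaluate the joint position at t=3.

y_0 = S_0(0) = a_0 = 3
y_1 = S_1(0) = a_1 = 2
y_2 = S_2(0) = a_2 = 4
y_3 = S_3(0) = a_3 = -1
y_4 = S_4(0) = a_4 = 3
y_5 = S_4(1) = 5
t_q=3 is in segment 1 (τ=1); S_1(τ)=2355/626

y_0=3 y_1=2 y_2=4 y_3=-1 y_4=3 y_5=5
S(3) = 2355/626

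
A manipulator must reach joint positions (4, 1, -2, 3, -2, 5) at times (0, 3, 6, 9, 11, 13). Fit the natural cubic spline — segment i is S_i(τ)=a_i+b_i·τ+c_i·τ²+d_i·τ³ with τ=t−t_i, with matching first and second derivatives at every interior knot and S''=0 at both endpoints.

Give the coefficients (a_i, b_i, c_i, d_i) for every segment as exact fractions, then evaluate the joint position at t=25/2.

Δ: Δ0=-1, Δ1=-1, Δ2=5/3, Δ3=-5/2, Δ4=7/2
row 1: diag=12, rhs=0; c'=1/4, d'=0
row 2: denom=12−3·1/4=45/4; d'=(16−3·0)/(45/4)=64/45
row 3: denom=10−3·4/15=46/5; d'=(-25−3·64/45)/(46/5)=-439/138
row 4: denom=8−2·5/23=174/23; d'=(36−2·-439/138)/(174/23)=2923/522
back: M4=2923/522
back: M3=-439/138−5/23·2923/522=-1148/261
back: M2=64/45−4/15·-1148/261=2032/783
back: M1=0−1/4·2032/783=-508/783
M: M0=0, M1=-508/783, M2=2032/783, M3=-1148/261, M4=2923/522, M5=0
seg 0: a=4, c=M0/2=0, d=(M1−M0)/(6·3)=-254/7047, b=Δ0−h0·(2M0+M1)/6=-529/783
seg 1: a=1, c=M1/2=-254/783, d=(M2−M1)/(6·3)=1270/7047, b=Δ1−h1·(2M1+M2)/6=-1291/783
seg 2: a=-2, c=M2/2=1016/783, d=(M3−M2)/(6·3)=-2738/7047, b=Δ2−h2·(2M2+M3)/6=995/783
seg 3: a=3, c=M3/2=-574/261, d=(M4−M3)/(6·2)=5219/6264, b=Δ3−h3·(2M3+M4)/6=-1123/783
seg 4: a=-2, c=M4/2=2923/1044, d=(M5−M4)/(6·2)=-2923/6264, b=Δ4−h4·(2M4+M5)/6=-365/1566
t_q=25/2 → seg 4, τ=3/2; S=-2+-365/1566·τ+2923/1044·τ²+-2923/6264·τ³=39673/16704

  seg 0: a=4 b=-529/783 c=0 d=-254/7047
  seg 1: a=1 b=-1291/783 c=-254/783 d=1270/7047
  seg 2: a=-2 b=995/783 c=1016/783 d=-2738/7047
  seg 3: a=3 b=-1123/783 c=-574/261 d=5219/6264
  seg 4: a=-2 b=-365/1566 c=2923/1044 d=-2923/6264
S(25/2) = 39673/16704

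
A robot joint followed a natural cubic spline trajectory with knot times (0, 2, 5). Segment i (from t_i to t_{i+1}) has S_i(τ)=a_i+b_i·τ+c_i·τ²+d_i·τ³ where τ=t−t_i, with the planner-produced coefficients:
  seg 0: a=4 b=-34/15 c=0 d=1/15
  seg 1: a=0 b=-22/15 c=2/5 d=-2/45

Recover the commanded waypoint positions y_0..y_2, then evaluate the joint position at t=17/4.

y_0=4 y_1=0 y_2=-2
S(17/4) = -57/32

y_0 = S_0(0) = a_0 = 4
y_1 = S_1(0) = a_1 = 0
y_2 = S_1(3) = -2
t_q=17/4 is in segment 1 (τ=9/4); S_1(τ)=-57/32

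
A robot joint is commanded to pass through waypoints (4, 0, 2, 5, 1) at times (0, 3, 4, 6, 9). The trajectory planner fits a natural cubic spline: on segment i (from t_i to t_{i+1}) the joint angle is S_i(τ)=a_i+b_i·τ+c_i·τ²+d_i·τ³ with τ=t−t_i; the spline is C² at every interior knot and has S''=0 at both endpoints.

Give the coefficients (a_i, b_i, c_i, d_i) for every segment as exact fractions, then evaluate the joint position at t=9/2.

  seg 0: a=4 b=-571/219 c=0 d=31/219
  seg 1: a=0 b=266/219 c=93/73 d=-107/219
  seg 2: a=2 b=503/219 c=-14/73 d=-181/1752
  seg 3: a=5 b=127/438 c=-237/292 d=79/876
S(9/2) = 14425/4672

Δ: Δ0=-4/3, Δ1=2, Δ2=3/2, Δ3=-4/3
row 1: diag=8, rhs=20; c'=1/8, d'=5/2
row 2: denom=6−1·1/8=47/8; d'=(-3−1·5/2)/(47/8)=-44/47
row 3: denom=10−2·16/47=438/47; d'=(-17−2·-44/47)/(438/47)=-237/146
back: M3=-237/146
back: M2=-44/47−16/47·-237/146=-28/73
back: M1=5/2−1/8·-28/73=186/73
M: M0=0, M1=186/73, M2=-28/73, M3=-237/146, M4=0
seg 0: a=4, c=M0/2=0, d=(M1−M0)/(6·3)=31/219, b=Δ0−h0·(2M0+M1)/6=-571/219
seg 1: a=0, c=M1/2=93/73, d=(M2−M1)/(6·1)=-107/219, b=Δ1−h1·(2M1+M2)/6=266/219
seg 2: a=2, c=M2/2=-14/73, d=(M3−M2)/(6·2)=-181/1752, b=Δ2−h2·(2M2+M3)/6=503/219
seg 3: a=5, c=M3/2=-237/292, d=(M4−M3)/(6·3)=79/876, b=Δ3−h3·(2M3+M4)/6=127/438
t_q=9/2 → seg 2, τ=1/2; S=2+503/219·τ+-14/73·τ²+-181/1752·τ³=14425/4672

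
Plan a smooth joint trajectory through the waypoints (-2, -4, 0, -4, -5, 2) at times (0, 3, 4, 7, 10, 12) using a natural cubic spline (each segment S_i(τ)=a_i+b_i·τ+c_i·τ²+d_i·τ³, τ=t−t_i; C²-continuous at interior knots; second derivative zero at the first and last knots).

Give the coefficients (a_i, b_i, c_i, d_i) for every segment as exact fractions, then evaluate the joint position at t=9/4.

Δ: Δ0=-2/3, Δ1=4, Δ2=-4/3, Δ3=-1/3, Δ4=7/2
row 1: diag=8, rhs=28; c'=1/8, d'=7/2
row 2: denom=8−1·1/8=63/8; d'=(-32−1·7/2)/(63/8)=-284/63
row 3: denom=12−3·8/21=76/7; d'=(6−3·-284/63)/(76/7)=205/114
row 4: denom=10−3·21/76=697/76; d'=(23−3·205/114)/(697/76)=1338/697
back: M4=1338/697
back: M3=205/114−21/76·1338/697=2651/2091
back: M2=-284/63−8/21·2651/2091=-10436/2091
back: M1=7/2−1/8·-10436/2091=8623/2091
M: M0=0, M1=8623/2091, M2=-10436/2091, M3=2651/2091, M4=1338/697, M5=0
seg 0: a=-2, c=M0/2=0, d=(M1−M0)/(6·3)=8623/37638, b=Δ0−h0·(2M0+M1)/6=-11411/4182
seg 1: a=-4, c=M1/2=8623/4182, d=(M2−M1)/(6·1)=-6353/4182, b=Δ1−h1·(2M1+M2)/6=7229/2091
seg 2: a=0, c=M2/2=-5218/2091, d=(M3−M2)/(6·3)=13087/37638, b=Δ2−h2·(2M2+M3)/6=4215/1394
seg 3: a=-4, c=M3/2=2651/4182, d=(M4−M3)/(6·3)=1363/37638, b=Δ3−h3·(2M3+M4)/6=-105/41
seg 4: a=-5, c=M4/2=669/697, d=(M5−M4)/(6·2)=-223/1394, b=Δ4−h4·(2M4+M5)/6=3095/1394
t_q=9/4 → seg 0, τ=9/4; S=-2+-11411/4182·τ+0·τ²+8623/37638·τ³=-493339/89216

  seg 0: a=-2 b=-11411/4182 c=0 d=8623/37638
  seg 1: a=-4 b=7229/2091 c=8623/4182 d=-6353/4182
  seg 2: a=0 b=4215/1394 c=-5218/2091 d=13087/37638
  seg 3: a=-4 b=-105/41 c=2651/4182 d=1363/37638
  seg 4: a=-5 b=3095/1394 c=669/697 d=-223/1394
S(9/4) = -493339/89216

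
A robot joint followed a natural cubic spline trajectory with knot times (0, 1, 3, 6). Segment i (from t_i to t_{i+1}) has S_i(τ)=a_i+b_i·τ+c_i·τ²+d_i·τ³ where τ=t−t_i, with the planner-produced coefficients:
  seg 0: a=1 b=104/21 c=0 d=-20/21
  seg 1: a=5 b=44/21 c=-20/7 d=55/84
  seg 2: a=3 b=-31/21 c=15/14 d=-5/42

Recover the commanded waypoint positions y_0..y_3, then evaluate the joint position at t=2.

y_0 = S_0(0) = a_0 = 1
y_1 = S_1(0) = a_1 = 5
y_2 = S_2(0) = a_2 = 3
y_3 = S_2(3) = 5
t_q=2 is in segment 1 (τ=1); S_1(τ)=137/28

y_0=1 y_1=5 y_2=3 y_3=5
S(2) = 137/28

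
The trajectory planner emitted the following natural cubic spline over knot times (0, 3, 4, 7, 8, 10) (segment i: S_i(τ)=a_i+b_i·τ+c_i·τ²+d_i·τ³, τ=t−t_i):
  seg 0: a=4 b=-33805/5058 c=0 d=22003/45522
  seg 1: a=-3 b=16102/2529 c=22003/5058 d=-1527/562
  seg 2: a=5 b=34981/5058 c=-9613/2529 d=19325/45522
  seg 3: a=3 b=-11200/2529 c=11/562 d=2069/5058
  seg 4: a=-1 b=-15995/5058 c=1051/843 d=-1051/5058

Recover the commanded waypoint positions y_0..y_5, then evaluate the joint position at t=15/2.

y_0 = S_0(0) = a_0 = 4
y_1 = S_1(0) = a_1 = -3
y_2 = S_2(0) = a_2 = 5
y_3 = S_3(0) = a_3 = 3
y_4 = S_4(0) = a_4 = -1
y_5 = S_4(2) = -4
t_q=15/2 is in segment 3 (τ=1/2); S_3(τ)=11353/13488

y_0=4 y_1=-3 y_2=5 y_3=3 y_4=-1 y_5=-4
S(15/2) = 11353/13488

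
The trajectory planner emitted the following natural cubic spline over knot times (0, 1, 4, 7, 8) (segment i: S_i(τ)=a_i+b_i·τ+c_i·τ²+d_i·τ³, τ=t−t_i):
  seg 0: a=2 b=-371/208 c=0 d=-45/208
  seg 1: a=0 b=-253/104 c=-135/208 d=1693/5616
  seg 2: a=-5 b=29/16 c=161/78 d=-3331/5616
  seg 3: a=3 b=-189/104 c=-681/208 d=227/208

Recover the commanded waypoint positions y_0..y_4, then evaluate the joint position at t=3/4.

y_0 = S_0(0) = a_0 = 2
y_1 = S_1(0) = a_1 = 0
y_2 = S_2(0) = a_2 = -5
y_3 = S_3(0) = a_3 = 3
y_4 = S_3(1) = -1
t_q=3/4 is in segment 0 (τ=3/4); S_0(τ)=7601/13312

y_0=2 y_1=0 y_2=-5 y_3=3 y_4=-1
S(3/4) = 7601/13312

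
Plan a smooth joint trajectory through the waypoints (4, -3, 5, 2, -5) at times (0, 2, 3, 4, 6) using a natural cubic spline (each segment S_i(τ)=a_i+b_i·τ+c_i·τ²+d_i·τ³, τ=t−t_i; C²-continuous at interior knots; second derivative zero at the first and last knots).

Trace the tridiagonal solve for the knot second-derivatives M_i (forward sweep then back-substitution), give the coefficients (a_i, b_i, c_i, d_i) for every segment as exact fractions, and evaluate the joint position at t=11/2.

Δ: Δ0=-7/2, Δ1=8, Δ2=-3, Δ3=-7/2
row 1: diag=6, rhs=69; c'=1/6, d'=23/2
row 2: denom=4−1·1/6=23/6; d'=(-66−1·23/2)/(23/6)=-465/23
row 3: denom=6−1·6/23=132/23; d'=(-3−1·-465/23)/(132/23)=3
back: M3=3
back: M2=-465/23−6/23·3=-21
back: M1=23/2−1/6·-21=15
M: M0=0, M1=15, M2=-21, M3=3, M4=0
seg 0: a=4, c=M0/2=0, d=(M1−M0)/(6·2)=5/4, b=Δ0−h0·(2M0+M1)/6=-17/2
seg 1: a=-3, c=M1/2=15/2, d=(M2−M1)/(6·1)=-6, b=Δ1−h1·(2M1+M2)/6=13/2
seg 2: a=5, c=M2/2=-21/2, d=(M3−M2)/(6·1)=4, b=Δ2−h2·(2M2+M3)/6=7/2
seg 3: a=2, c=M3/2=3/2, d=(M4−M3)/(6·2)=-1/4, b=Δ3−h3·(2M3+M4)/6=-11/2
t_q=11/2 → seg 3, τ=3/2; S=2+-11/2·τ+3/2·τ²+-1/4·τ³=-119/32

  seg 0: a=4 b=-17/2 c=0 d=5/4
  seg 1: a=-3 b=13/2 c=15/2 d=-6
  seg 2: a=5 b=7/2 c=-21/2 d=4
  seg 3: a=2 b=-11/2 c=3/2 d=-1/4
S(11/2) = -119/32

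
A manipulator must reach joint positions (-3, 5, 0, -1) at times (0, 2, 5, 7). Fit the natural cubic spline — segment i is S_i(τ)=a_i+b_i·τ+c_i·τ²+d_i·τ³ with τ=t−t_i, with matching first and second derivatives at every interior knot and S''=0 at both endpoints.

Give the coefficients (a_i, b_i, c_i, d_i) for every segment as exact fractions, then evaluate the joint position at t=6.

  seg 0: a=-3 b=1453/273 c=0 d=-361/1092
  seg 1: a=5 b=370/273 c=-361/182 d=41/126
  seg 2: a=0 b=-961/546 c=86/91 d=-43/273
S(6) = -177/182

Δ: Δ0=4, Δ1=-5/3, Δ2=-1/2
row 1: diag=10, rhs=-34; c'=3/10, d'=-17/5
row 2: denom=10−3·3/10=91/10; d'=(7−3·-17/5)/(91/10)=172/91
back: M2=172/91
back: M1=-17/5−3/10·172/91=-361/91
M: M0=0, M1=-361/91, M2=172/91, M3=0
seg 0: a=-3, c=M0/2=0, d=(M1−M0)/(6·2)=-361/1092, b=Δ0−h0·(2M0+M1)/6=1453/273
seg 1: a=5, c=M1/2=-361/182, d=(M2−M1)/(6·3)=41/126, b=Δ1−h1·(2M1+M2)/6=370/273
seg 2: a=0, c=M2/2=86/91, d=(M3−M2)/(6·2)=-43/273, b=Δ2−h2·(2M2+M3)/6=-961/546
t_q=6 → seg 2, τ=1; S=0+-961/546·τ+86/91·τ²+-43/273·τ³=-177/182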